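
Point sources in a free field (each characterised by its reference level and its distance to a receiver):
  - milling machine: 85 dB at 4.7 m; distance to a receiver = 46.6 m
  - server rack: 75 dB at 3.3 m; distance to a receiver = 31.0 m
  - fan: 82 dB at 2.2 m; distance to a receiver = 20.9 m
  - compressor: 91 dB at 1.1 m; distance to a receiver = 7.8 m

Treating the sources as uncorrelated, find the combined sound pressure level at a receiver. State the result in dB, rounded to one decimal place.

74.8 dB

Propagate each source to the receiver with L = L_ref − 20·log₁₀(r/r_ref), then add intensities.
milling machine: 85 − 20·log₁₀(46.6/4.7) = 85 − 19.93 = 65.07 dB.
server rack: 75 − 20·log₁₀(31.0/3.3) = 75 − 19.46 = 55.54 dB.
fan: 82 − 20·log₁₀(20.9/2.2) = 82 − 19.55 = 62.45 dB.
compressor: 91 − 20·log₁₀(7.8/1.1) = 91 − 17.01 = 73.99 dB.
Σ 10^(L/10) = 3.037e+07 → L_total = 10·log₁₀(3.037e+07) = 74.82 dB.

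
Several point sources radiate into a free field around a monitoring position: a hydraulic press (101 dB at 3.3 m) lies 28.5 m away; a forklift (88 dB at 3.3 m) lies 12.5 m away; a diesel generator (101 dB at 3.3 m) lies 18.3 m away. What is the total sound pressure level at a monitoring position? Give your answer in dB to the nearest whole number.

First find each source's level at the receiver (point-source: −20·log₁₀(r/r_ref)), then combine on an intensity basis.
hydraulic press: 101 − 20·log₁₀(28.5/3.3) = 101 − 18.73 = 82.27 dB.
forklift: 88 − 20·log₁₀(12.5/3.3) = 88 − 11.57 = 76.43 dB.
diesel generator: 101 − 20·log₁₀(18.3/3.3) = 101 − 14.88 = 86.12 dB.
Σ 10^(L/10) = 6.221e+08 → L_total = 10·log₁₀(6.221e+08) = 87.94 dB.

88 dB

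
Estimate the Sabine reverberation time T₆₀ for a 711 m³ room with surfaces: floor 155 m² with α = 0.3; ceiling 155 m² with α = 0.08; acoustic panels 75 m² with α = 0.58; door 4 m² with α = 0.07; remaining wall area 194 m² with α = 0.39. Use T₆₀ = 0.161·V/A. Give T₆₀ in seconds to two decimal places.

Summing Sᵢαᵢ: 155·0.3 + 155·0.08 + 75·0.58 + 4·0.07 + 194·0.39 = 178.34 m².
T₆₀ = 0.161 × 711 / 178.34 = 0.642 s.

0.64 s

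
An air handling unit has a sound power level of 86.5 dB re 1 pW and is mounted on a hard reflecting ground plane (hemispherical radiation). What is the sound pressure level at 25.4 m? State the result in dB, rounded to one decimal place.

The power spreads over a hemisphere of area 2π·r², so L_p = L_w − 10·log₁₀(2π·r²).
2π·r² = 4054 m², 10·log₁₀ of that is 36.078 dB.
L_p = 86.5 − 36.078 = 50.42 dB.

50.4 dB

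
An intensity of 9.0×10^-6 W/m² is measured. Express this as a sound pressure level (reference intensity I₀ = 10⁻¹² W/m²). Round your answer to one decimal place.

L = 10·log₁₀(I/I₀) = 10·log₁₀(9.0×10^-6/10⁻¹²) = 10·log₁₀(9.0×10^6).
L = 10·(0.9542 + 6) = 69.54 dB.

69.5 dB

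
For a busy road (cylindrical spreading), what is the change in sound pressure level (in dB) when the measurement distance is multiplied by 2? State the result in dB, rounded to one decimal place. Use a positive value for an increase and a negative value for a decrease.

-3.0 dB

A line source loses 3 dB per doubling of distance; generally ΔL = −10·log₁₀(r₂/r₁).
ΔL = −10·log₁₀(2) = -3.01 dB.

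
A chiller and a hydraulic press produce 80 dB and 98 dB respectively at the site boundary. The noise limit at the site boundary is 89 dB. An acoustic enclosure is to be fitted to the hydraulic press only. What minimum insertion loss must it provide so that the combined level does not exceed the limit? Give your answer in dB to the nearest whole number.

10 dB

Fixed contribution from the other source: Σ 10^(L/10) = 10^(80/10) = 1.000e+08 (80.00 dB).
To meet 89 dB overall, the treated hydraulic press may contribute at most 10^(89/10) − 1.000e+08 = 6.943e+08, i.e. 88.42 dB.
Required insertion loss = 98 − 88.42 = 9.58 dB.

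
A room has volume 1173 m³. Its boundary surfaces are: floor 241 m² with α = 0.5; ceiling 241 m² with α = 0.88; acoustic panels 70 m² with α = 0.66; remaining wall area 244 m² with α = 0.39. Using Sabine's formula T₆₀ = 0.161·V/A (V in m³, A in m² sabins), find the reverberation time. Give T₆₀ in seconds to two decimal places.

A = Σ Sᵢαᵢ = 241·0.5 + 241·0.88 + 70·0.66 + 244·0.39 = 473.94 m².
T₆₀ = 0.161·V/A = 0.161·1173/473.94 = 0.398 s.

0.40 s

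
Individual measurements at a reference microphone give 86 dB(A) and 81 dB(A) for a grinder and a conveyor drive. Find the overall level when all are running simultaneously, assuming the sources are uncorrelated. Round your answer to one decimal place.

Incoherent sources combine by intensity addition: L_total = 10·log₁₀(Σ 10^(L_i/10)).
Σ 10^(L/10) = 10^(86/10) + 10^(81/10) = 5.240e+08.
L_total = 10·log₁₀(5.240e+08) = 87.19 dB(A).

87.2 dB(A)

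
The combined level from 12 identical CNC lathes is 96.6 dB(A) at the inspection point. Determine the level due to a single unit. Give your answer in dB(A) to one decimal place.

For N identical incoherent sources L_total = L₁ + 10·log₁₀ N, so L₁ = 96.6 − 10·log₁₀(12) = 96.6 − 10.792.

85.8 dB(A)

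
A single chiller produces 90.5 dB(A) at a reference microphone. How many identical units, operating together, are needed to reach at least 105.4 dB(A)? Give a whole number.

31

Need L₁ + 10·log₁₀ N ≥ 105.4, i.e. log₁₀ N ≥ 1.49.
N ≥ 10^(14.9/10) = 30.903, so N = 31.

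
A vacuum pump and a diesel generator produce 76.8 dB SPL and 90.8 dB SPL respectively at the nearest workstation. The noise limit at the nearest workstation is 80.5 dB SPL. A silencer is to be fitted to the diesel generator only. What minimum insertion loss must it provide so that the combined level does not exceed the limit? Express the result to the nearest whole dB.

13 dB

The untreated sources together contribute 10^(76.8/10) = 4.786e+07, i.e. 76.80 dB SPL.
To meet 80.5 dB SPL overall, the treated diesel generator may contribute at most 10^(80.5/10) − 4.786e+07 = 6.434e+07, i.e. 78.08 dB SPL.
So the diesel generator must be reduced from 90.8 to 78.08 dB SPL: IL = 12.72 dB.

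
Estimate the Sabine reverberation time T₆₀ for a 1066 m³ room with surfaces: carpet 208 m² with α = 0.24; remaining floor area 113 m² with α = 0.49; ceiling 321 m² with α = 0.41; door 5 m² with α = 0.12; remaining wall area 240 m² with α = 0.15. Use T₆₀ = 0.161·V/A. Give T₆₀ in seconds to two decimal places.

Total absorption A = 208·0.24 + 113·0.49 + 321·0.41 + 5·0.12 + 240·0.15 = 273.50 m² sabins.
T₆₀ = 0.161 × 1066 / 273.50 = 0.628 s.

0.63 s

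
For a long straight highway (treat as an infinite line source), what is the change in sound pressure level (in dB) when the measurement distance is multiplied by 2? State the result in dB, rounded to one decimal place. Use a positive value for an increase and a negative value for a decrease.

-3.0 dB

A line source loses 3 dB per doubling of distance; generally ΔL = −10·log₁₀(r₂/r₁).
ΔL = −10·log₁₀(2) = -3.01 dB.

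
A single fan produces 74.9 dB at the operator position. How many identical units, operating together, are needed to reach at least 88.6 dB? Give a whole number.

Need L₁ + 10·log₁₀ N ≥ 88.6, i.e. log₁₀ N ≥ 1.37.
N ≥ 10^(13.7/10) = 23.442, so N = 24.

24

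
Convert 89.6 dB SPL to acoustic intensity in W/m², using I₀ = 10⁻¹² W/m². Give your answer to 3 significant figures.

L = 10·log₁₀(I/I₀) ⇒ I = I₀·10^(L/10) = 10⁻¹² × 10^8.96.

0.000912 W/m²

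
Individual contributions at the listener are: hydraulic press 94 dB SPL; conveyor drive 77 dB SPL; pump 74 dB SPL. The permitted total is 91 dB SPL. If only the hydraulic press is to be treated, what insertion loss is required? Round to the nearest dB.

3 dB

The untreated sources together contribute 10^(77/10) + 10^(74/10) = 7.524e+07, i.e. 78.76 dB SPL.
The limit corresponds to 10^(91/10) = 1.259e+09; subtracting the fixed part leaves 1.184e+09 for the hydraulic press, i.e. 90.73 dB SPL.
Required insertion loss = 94 − 90.73 = 3.27 dB.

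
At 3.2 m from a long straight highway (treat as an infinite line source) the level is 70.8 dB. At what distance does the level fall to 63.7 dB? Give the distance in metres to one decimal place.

16.4 m

Line-source spreading drops the level by 10·log₁₀(r₂/r₁); inverting, r₂/r₁ = 10^(ΔL/10).
r₂ = 3.2·10^((70.8−63.7)/10) = 3.2·10^(7.1/10) = 16.41 m.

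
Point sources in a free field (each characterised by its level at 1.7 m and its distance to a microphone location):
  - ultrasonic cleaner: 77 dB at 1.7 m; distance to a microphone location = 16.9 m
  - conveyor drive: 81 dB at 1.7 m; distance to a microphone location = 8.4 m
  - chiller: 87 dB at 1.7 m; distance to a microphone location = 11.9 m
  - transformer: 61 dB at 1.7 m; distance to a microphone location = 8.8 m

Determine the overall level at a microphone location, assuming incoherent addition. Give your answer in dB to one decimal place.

72.0 dB

First find each source's level at the receiver (point-source: −20·log₁₀(r/r_ref)), then combine on an intensity basis.
ultrasonic cleaner: 77 − 20·log₁₀(16.9/1.7) = 77 − 19.95 = 57.05 dB.
conveyor drive: 81 − 20·log₁₀(8.4/1.7) = 81 − 13.88 = 67.12 dB.
chiller: 87 − 20·log₁₀(11.9/1.7) = 87 − 16.90 = 70.10 dB.
transformer: 61 − 20·log₁₀(8.8/1.7) = 61 − 14.28 = 46.72 dB.
Σ 10^(L/10) = 1.594e+07 → L_total = 10·log₁₀(1.594e+07) = 72.02 dB.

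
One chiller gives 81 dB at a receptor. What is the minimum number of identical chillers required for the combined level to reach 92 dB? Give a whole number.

13

The shortfall is 92 − 81 = 11.0 dB, and N units add 10·log₁₀ N, so need 10·log₁₀ N ≥ 11.0.
N ≥ 10^(11.0/10) = 12.589, so N = 13.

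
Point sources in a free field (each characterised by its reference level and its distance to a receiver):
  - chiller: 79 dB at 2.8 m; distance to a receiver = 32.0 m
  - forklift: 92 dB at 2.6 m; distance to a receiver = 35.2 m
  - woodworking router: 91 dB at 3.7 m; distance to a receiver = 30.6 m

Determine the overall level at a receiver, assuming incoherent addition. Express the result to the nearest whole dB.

First find each source's level at the receiver (point-source: −20·log₁₀(r/r_ref)), then combine on an intensity basis.
chiller: 79 − 20·log₁₀(32.0/2.8) = 79 − 21.16 = 57.84 dB.
forklift: 92 − 20·log₁₀(35.2/2.6) = 92 − 22.63 = 69.37 dB.
woodworking router: 91 − 20·log₁₀(30.6/3.7) = 91 − 18.35 = 72.65 dB.
Σ 10^(L/10) = 2.766e+07 → L_total = 10·log₁₀(2.766e+07) = 74.42 dB.

74 dB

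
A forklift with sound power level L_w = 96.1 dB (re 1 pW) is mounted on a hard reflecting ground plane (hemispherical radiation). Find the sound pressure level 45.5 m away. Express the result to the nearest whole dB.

55 dB

The power spreads over a hemisphere of area 2π·r², so L_p = L_w − 10·log₁₀(2π·r²).
2π·r² = 1.301e+04 m², 10·log₁₀ of that is 41.142 dB.
L_p = 96.1 − 41.142 = 54.96 dB.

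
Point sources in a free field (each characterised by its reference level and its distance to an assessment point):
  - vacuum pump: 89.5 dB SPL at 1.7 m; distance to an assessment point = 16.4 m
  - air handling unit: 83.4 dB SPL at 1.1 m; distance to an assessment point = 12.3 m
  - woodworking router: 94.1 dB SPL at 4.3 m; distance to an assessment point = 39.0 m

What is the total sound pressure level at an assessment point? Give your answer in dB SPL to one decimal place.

Propagate each source to the receiver with L = L_ref − 20·log₁₀(r/r_ref), then add intensities.
vacuum pump: 89.5 − 20·log₁₀(16.4/1.7) = 89.5 − 19.69 = 69.81 dB SPL.
air handling unit: 83.4 − 20·log₁₀(12.3/1.1) = 83.4 − 20.97 = 62.43 dB SPL.
woodworking router: 94.1 − 20·log₁₀(39.0/4.3) = 94.1 − 19.15 = 74.95 dB SPL.
Σ 10^(L/10) = 4.257e+07 → L_total = 10·log₁₀(4.257e+07) = 76.29 dB SPL.

76.3 dB SPL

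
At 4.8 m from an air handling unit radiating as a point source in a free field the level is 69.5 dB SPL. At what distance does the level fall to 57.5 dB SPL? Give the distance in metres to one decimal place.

The 12.0 dB drop corresponds to a distance ratio of 10^(12.0/20) for a point source.
r₂ = 4.8·10^((69.5−57.5)/20) = 4.8·10^(12.0/20) = 19.11 m.

19.1 m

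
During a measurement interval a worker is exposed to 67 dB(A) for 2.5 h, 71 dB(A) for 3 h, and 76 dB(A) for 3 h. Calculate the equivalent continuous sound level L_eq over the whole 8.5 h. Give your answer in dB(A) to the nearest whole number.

Weight each interval's intensity by its duration and average over T = 8.5 h:
Σ tᵢ·10^(Lᵢ/10) = 2.5·10^(67/10) + 3·10^(71/10) + 3·10^(76/10) = 1.697e+08.
L_eq = 10·log₁₀(1.697e+08/8.5) = 73.00 dB(A).

73 dB(A)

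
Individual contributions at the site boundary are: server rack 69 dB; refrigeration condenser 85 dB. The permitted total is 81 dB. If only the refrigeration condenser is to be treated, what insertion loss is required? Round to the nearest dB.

4 dB

Everything except the refrigeration condenser sums to 10^(69/10) = 7.943e+06 in linear terms, 69.00 dB.
The limit corresponds to 10^(81/10) = 1.259e+08; subtracting the fixed part leaves 1.179e+08 for the refrigeration condenser, i.e. 80.72 dB.
Required insertion loss = 85 − 80.72 = 4.28 dB.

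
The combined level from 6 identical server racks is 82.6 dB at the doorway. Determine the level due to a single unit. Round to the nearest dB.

Dividing the total intensity by 6 lowers the level by 10·log₁₀ 6 = 7.782 dB: L₁ = 82.6 − 7.782.

75 dB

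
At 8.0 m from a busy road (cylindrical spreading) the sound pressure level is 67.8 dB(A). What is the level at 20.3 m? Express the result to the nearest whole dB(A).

For a line source, L₂ = L₁ − 10·log₁₀(r₂/r₁).
L₂ = 67.8 − 10·log₁₀(20.3/8.0) = 67.8 − 4.044 = 63.76 dB(A).

64 dB(A)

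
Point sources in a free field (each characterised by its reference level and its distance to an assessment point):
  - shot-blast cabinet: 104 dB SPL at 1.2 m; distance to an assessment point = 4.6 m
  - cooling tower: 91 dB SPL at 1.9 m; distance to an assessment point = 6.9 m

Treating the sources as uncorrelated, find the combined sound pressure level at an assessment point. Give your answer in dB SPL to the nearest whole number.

93 dB SPL

First find each source's level at the receiver (point-source: −20·log₁₀(r/r_ref)), then combine on an intensity basis.
shot-blast cabinet: 104 − 20·log₁₀(4.6/1.2) = 104 − 11.67 = 92.33 dB SPL.
cooling tower: 91 − 20·log₁₀(6.9/1.9) = 91 − 11.20 = 79.80 dB SPL.
Σ 10^(L/10) = 1.805e+09 → L_total = 10·log₁₀(1.805e+09) = 92.56 dB SPL.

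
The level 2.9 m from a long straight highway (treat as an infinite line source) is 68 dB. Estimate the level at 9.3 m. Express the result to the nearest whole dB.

63 dB

For a line source, L₂ = L₁ − 10·log₁₀(r₂/r₁).
L₂ = 68 − 10·log₁₀(9.3/2.9) = 68 − 5.061 = 62.94 dB.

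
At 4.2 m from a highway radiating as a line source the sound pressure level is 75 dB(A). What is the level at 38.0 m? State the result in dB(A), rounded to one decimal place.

Cylindrical spreading from a line source gives a 10·log₁₀(r₂/r₁) drop.
L₂ = 75 − 10·log₁₀(38.0/4.2) = 75 − 9.565 = 65.43 dB(A).

65.4 dB(A)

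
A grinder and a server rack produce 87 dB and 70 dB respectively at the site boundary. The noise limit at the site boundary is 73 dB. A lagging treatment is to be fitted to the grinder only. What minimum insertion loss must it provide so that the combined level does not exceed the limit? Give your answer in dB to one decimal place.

The untreated sources together contribute 10^(70/10) = 1.000e+07, i.e. 70.00 dB.
The limit corresponds to 10^(73/10) = 1.995e+07; subtracting the fixed part leaves 9.953e+06 for the grinder, i.e. 69.98 dB.
So the grinder must be reduced from 87 to 69.98 dB: IL = 17.02 dB.

17.0 dB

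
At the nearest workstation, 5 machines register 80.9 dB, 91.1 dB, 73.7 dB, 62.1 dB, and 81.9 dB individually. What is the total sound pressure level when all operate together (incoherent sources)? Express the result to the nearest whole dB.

Incoherent sources combine by intensity addition: L_total = 10·log₁₀(Σ 10^(L_i/10)).
Σ 10^(L/10) = 10^(80.9/10) + 10^(91.1/10) + 10^(73.7/10) + 10^(62.1/10) + 10^(81.9/10) = 1.591e+09.
L_total = 10·log₁₀(1.591e+09) = 92.02 dB.

92 dB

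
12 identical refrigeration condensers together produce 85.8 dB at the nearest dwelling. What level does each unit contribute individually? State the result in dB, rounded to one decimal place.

Dividing the total intensity by 12 lowers the level by 10·log₁₀ 12 = 10.792 dB: L₁ = 85.8 − 10.792.

75.0 dB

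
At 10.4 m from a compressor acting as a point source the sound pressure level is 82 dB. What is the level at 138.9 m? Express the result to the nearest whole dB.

59 dB

For a point source, L₂ = L₁ − 20·log₁₀(r₂/r₁).
L₂ = 82 − 20·log₁₀(138.9/10.4) = 82 − 22.513 = 59.49 dB.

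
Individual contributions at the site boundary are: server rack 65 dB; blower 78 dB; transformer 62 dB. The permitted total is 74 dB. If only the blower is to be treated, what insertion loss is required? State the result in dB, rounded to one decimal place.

4.9 dB

Everything except the blower sums to 10^(65/10) + 10^(62/10) = 4.747e+06 in linear terms, 66.76 dB.
To meet 74 dB overall, the treated blower may contribute at most 10^(74/10) − 4.747e+06 = 2.037e+07, i.e. 73.09 dB.
Required insertion loss = 78 − 73.09 = 4.91 dB.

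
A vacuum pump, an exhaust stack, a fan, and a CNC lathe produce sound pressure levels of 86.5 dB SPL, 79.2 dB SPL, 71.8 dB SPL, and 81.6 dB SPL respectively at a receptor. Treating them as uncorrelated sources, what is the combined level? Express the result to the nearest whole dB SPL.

For uncorrelated sources the intensities add, so convert each level to linear form, sum, and take 10·log₁₀ of the total.
Σ 10^(L/10) = 10^(86.5/10) + 10^(79.2/10) + 10^(71.8/10) + 10^(81.6/10) = 6.895e+08.
L_total = 10·log₁₀(6.895e+08) = 88.39 dB SPL.

88 dB SPL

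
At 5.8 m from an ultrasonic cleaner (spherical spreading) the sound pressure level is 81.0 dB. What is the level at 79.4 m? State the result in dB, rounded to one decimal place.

58.3 dB

For a point source, L₂ = L₁ − 20·log₁₀(r₂/r₁).
L₂ = 81.0 − 20·log₁₀(79.4/5.8) = 81.0 − 22.728 = 58.27 dB.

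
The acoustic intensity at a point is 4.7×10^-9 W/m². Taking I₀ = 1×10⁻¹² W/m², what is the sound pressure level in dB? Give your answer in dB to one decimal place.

I/I₀ = 4.7×10^-9/10⁻¹² = 4.7×10^3, and L = 10·log₁₀(I/I₀).
L = 10·(0.6721 + 3) = 36.72 dB.

36.7 dB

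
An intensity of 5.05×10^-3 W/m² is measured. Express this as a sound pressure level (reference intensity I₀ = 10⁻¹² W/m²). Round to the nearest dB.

L = 10·log₁₀(I/I₀) = 10·log₁₀(5.05×10^-3/10⁻¹²) = 10·log₁₀(5.05×10^9).
L = 10·(0.7033 + 9) = 97.03 dB.

97 dB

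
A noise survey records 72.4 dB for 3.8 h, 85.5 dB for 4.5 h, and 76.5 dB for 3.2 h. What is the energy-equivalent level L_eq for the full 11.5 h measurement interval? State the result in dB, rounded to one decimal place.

82.0 dB

The energy average is taken in the linear domain: L_eq = 10·log₁₀[(Σ tᵢ·10^(Lᵢ/10))/T], T = 11.5 h.
Σ tᵢ·10^(Lᵢ/10) = 3.8·10^(72.4/10) + 4.5·10^(85.5/10) + 3.2·10^(76.5/10) = 1.806e+09.
L_eq = 10·log₁₀(1.806e+09/11.5) = 81.96 dB.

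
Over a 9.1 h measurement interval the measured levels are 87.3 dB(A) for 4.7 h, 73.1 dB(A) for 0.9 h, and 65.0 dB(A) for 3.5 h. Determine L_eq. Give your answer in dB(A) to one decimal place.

Weight each interval's intensity by its duration and average over T = 9.1 h:
Σ tᵢ·10^(Lᵢ/10) = 4.7·10^(87.3/10) + 0.9·10^(73.1/10) + 3.5·10^(65.0/10) = 2.553e+09.
L_eq = 10·log₁₀(2.553e+09/9.1) = 84.48 dB(A).

84.5 dB(A)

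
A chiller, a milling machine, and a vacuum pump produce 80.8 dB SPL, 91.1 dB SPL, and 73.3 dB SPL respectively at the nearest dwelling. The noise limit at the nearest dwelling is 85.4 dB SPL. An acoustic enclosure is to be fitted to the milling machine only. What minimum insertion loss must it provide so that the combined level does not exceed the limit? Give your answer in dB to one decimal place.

8.0 dB

Fixed contribution from the other sources: Σ 10^(L/10) = 10^(80.8/10) + 10^(73.3/10) = 1.416e+08 (81.51 dB SPL).
To meet 85.4 dB SPL overall, the treated milling machine may contribute at most 10^(85.4/10) − 1.416e+08 = 2.051e+08, i.e. 83.12 dB SPL.
So the milling machine must be reduced from 91.1 to 83.12 dB SPL: IL = 7.98 dB.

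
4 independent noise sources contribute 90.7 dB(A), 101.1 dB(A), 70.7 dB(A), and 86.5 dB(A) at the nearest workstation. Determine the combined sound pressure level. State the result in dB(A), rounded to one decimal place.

For uncorrelated sources the intensities add, so convert each level to linear form, sum, and take 10·log₁₀ of the total.
Σ 10^(L/10) = 10^(90.7/10) + 10^(101.1/10) + 10^(70.7/10) + 10^(86.5/10) = 1.452e+10.
L_total = 10·log₁₀(1.452e+10) = 101.62 dB(A).

101.6 dB(A)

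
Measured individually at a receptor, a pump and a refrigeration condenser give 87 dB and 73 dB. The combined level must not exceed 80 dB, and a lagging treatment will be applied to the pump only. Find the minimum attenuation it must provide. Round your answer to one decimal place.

8.0 dB

The untreated sources together contribute 10^(73/10) = 1.995e+07, i.e. 73.00 dB.
To meet 80 dB overall, the treated pump may contribute at most 10^(80/10) − 1.995e+07 = 8.005e+07, i.e. 79.03 dB.
Required insertion loss = 87 − 79.03 = 7.97 dB.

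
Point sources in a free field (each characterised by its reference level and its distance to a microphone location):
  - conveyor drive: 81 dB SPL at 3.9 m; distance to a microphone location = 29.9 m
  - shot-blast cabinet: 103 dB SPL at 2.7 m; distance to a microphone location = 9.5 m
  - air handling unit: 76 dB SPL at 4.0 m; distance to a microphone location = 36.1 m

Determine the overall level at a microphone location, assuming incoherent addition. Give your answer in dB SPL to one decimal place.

First find each source's level at the receiver (point-source: −20·log₁₀(r/r_ref)), then combine on an intensity basis.
conveyor drive: 81 − 20·log₁₀(29.9/3.9) = 81 − 17.69 = 63.31 dB SPL.
shot-blast cabinet: 103 − 20·log₁₀(9.5/2.7) = 103 − 10.93 = 92.07 dB SPL.
air handling unit: 76 − 20·log₁₀(36.1/4.0) = 76 − 19.11 = 56.89 dB SPL.
Σ 10^(L/10) = 1.614e+09 → L_total = 10·log₁₀(1.614e+09) = 92.08 dB SPL.

92.1 dB SPL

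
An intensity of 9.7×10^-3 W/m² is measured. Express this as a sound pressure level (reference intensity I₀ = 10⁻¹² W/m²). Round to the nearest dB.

100 dB

L = 10·log₁₀(I/I₀) = 10·log₁₀(9.7×10^-3/10⁻¹²) = 10·log₁₀(9.7×10^9).
L = 10·(0.9868 + 9) = 99.87 dB.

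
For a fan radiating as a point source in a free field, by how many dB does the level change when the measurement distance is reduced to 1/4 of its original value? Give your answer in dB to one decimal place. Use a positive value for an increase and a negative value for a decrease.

Point-source spreading: ΔL = −20·log₁₀(r₂/r₁).
ΔL = −20·log₁₀(0.25) = +12.04 dB.

+12.0 dB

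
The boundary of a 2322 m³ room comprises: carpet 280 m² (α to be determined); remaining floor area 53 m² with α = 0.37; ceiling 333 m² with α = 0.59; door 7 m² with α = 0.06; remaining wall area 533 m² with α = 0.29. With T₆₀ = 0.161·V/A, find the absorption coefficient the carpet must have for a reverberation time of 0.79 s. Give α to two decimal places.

Required total absorption A = 0.161·2322/0.79 = 473.22 m².
Absorption from the other surfaces = 53·0.37 + 333·0.59 + 7·0.06 + 533·0.29 = 371.07 m², so the carpet must supply 102.15 m² over 280 m².
α = 102.15/280 = 0.365.

0.36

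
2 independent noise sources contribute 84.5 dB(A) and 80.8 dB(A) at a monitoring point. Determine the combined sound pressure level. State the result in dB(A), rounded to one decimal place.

86.0 dB(A)

Incoherent sources combine by intensity addition: L_total = 10·log₁₀(Σ 10^(L_i/10)).
Σ 10^(L/10) = 10^(84.5/10) + 10^(80.8/10) = 4.021e+08.
L_total = 10·log₁₀(4.021e+08) = 86.04 dB(A).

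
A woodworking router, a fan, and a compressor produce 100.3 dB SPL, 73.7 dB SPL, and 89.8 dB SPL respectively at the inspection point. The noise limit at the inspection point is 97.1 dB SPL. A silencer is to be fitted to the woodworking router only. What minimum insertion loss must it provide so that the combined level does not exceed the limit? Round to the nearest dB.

Everything except the woodworking router sums to 10^(73.7/10) + 10^(89.8/10) = 9.784e+08 in linear terms, 89.91 dB SPL.
The limit corresponds to 10^(97.1/10) = 5.129e+09; subtracting the fixed part leaves 4.150e+09 for the woodworking router, i.e. 96.18 dB SPL.
So the woodworking router must be reduced from 100.3 to 96.18 dB SPL: IL = 4.12 dB.

4 dB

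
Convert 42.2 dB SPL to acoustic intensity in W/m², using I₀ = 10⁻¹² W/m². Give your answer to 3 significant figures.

1.66e-08 W/m²

I = I₀·10^(L/10) = 10⁻¹² × 10^(42.2/10) = 10^(-7.780).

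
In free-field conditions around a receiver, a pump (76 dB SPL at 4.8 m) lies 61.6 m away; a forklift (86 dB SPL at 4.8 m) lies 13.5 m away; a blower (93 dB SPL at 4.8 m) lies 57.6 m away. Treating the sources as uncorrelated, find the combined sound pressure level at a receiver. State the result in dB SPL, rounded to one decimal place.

Apply inverse-square spreading to bring every level to the receiver, then sum 10^(L/10).
pump: 76 − 20·log₁₀(61.6/4.8) = 76 − 22.17 = 53.83 dB SPL.
forklift: 86 − 20·log₁₀(13.5/4.8) = 86 − 8.98 = 77.02 dB SPL.
blower: 93 − 20·log₁₀(57.6/4.8) = 93 − 21.58 = 71.42 dB SPL.
Σ 10^(L/10) = 6.443e+07 → L_total = 10·log₁₀(6.443e+07) = 78.09 dB SPL.

78.1 dB SPL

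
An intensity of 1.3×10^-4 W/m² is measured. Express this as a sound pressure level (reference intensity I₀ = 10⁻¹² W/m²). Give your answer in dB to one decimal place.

Dividing by I₀ shifts the exponent by 12: I/I₀ = 1.3×10^8.
L = 10·(0.1139 + 8) = 81.14 dB.

81.1 dB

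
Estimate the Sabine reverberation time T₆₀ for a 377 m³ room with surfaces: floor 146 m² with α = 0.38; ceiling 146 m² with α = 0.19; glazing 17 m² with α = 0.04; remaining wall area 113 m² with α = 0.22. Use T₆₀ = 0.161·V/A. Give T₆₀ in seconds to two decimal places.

0.56 s

Total absorption A = 146·0.38 + 146·0.19 + 17·0.04 + 113·0.22 = 108.76 m² sabins.
T₆₀ = 0.161 × 377 / 108.76 = 0.558 s.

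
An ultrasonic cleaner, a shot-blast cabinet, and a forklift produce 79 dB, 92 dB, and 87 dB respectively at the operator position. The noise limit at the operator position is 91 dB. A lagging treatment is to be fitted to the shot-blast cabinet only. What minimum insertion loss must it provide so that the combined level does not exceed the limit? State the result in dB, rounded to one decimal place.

3.7 dB

The untreated sources together contribute 10^(79/10) + 10^(87/10) = 5.806e+08, i.e. 87.64 dB.
The limit corresponds to 10^(91/10) = 1.259e+09; subtracting the fixed part leaves 6.783e+08 for the shot-blast cabinet, i.e. 88.31 dB.
Required insertion loss = 92 − 88.31 = 3.69 dB.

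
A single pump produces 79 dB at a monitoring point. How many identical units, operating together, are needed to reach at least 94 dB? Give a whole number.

32

Need L₁ + 10·log₁₀ N ≥ 94, i.e. log₁₀ N ≥ 1.50.
N ≥ 10^(15.0/10) = 31.623, so N = 32.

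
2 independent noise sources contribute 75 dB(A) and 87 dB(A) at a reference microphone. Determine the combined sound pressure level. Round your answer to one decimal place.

87.3 dB(A)

For uncorrelated sources the intensities add, so convert each level to linear form, sum, and take 10·log₁₀ of the total.
Σ 10^(L/10) = 10^(75/10) + 10^(87/10) = 5.328e+08.
L_total = 10·log₁₀(5.328e+08) = 87.27 dB(A).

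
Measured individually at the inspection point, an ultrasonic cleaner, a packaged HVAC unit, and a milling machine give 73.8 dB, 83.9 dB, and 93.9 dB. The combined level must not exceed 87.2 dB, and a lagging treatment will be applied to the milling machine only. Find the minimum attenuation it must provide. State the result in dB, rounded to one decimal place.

Everything except the milling machine sums to 10^(73.8/10) + 10^(83.9/10) = 2.695e+08 in linear terms, 84.30 dB.
The limit corresponds to 10^(87.2/10) = 5.248e+08; subtracting the fixed part leaves 2.553e+08 for the milling machine, i.e. 84.07 dB.
So the milling machine must be reduced from 93.9 to 84.07 dB: IL = 9.83 dB.

9.8 dB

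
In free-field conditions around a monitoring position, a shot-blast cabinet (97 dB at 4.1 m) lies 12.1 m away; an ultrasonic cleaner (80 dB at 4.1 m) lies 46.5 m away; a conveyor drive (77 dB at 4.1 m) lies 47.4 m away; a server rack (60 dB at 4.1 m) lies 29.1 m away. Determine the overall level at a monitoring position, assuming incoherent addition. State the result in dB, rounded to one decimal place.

87.6 dB

First find each source's level at the receiver (point-source: −20·log₁₀(r/r_ref)), then combine on an intensity basis.
shot-blast cabinet: 97 − 20·log₁₀(12.1/4.1) = 97 − 9.40 = 87.60 dB.
ultrasonic cleaner: 80 − 20·log₁₀(46.5/4.1) = 80 − 21.09 = 58.91 dB.
conveyor drive: 77 − 20·log₁₀(47.4/4.1) = 77 − 21.26 = 55.74 dB.
server rack: 60 − 20·log₁₀(29.1/4.1) = 60 − 17.02 = 42.98 dB.
Σ 10^(L/10) = 5.766e+08 → L_total = 10·log₁₀(5.766e+08) = 87.61 dB.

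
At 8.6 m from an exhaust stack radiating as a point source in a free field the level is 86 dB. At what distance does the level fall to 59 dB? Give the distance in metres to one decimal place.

The 27.0 dB drop corresponds to a distance ratio of 10^(27.0/20) for a point source.
r₂ = 8.6·10^((86−59)/20) = 8.6·10^(27.0/20) = 192.53 m.

192.5 m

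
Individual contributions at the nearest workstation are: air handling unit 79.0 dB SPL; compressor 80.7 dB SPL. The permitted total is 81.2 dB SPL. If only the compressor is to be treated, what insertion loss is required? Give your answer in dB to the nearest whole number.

The untreated sources together contribute 10^(79.0/10) = 7.943e+07, i.e. 79.00 dB SPL.
The limit corresponds to 10^(81.2/10) = 1.318e+08; subtracting the fixed part leaves 5.239e+07 for the compressor, i.e. 77.19 dB SPL.
Required insertion loss = 80.7 − 77.19 = 3.51 dB.

4 dB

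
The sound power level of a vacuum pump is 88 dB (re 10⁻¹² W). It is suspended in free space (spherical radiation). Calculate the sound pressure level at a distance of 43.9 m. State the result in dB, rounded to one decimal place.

Free-field spherical radiation: L_p = L_w − 10·log₁₀(4π·r²), r = 43.9 m.
4π·r² = 2.422e+04 m², 10·log₁₀ of that is 43.841 dB.
L_p = 88 − 43.841 = 44.16 dB.

44.2 dB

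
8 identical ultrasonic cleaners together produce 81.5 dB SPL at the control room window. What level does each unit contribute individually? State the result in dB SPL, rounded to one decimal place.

72.5 dB SPL

Dividing the total intensity by 8 lowers the level by 10·log₁₀ 8 = 9.031 dB: L₁ = 81.5 − 9.031.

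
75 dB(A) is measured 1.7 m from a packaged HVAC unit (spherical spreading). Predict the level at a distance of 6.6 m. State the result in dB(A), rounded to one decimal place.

Point-source attenuation: ΔL = 20·log₁₀(r₂/r₁) = 20·log₁₀(6.6/1.7) = 11.782 dB.
L₂ = 75 − 20·log₁₀(6.6/1.7) = 75 − 11.782 = 63.22 dB(A).

63.2 dB(A)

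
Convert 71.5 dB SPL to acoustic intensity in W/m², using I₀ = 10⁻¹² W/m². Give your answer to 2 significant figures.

I/I₀ = 10^(71.5/10) = 1.413e+07, so I = 1.413e+07 × 10⁻¹² W/m².

1.4e-05 W/m²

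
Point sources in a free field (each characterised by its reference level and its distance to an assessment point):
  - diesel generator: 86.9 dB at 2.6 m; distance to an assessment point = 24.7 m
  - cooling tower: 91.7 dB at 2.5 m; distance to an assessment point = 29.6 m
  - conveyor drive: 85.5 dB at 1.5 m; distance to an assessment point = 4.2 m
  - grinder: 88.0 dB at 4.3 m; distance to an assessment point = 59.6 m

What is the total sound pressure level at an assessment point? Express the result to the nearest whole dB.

78 dB

Propagate each source to the receiver with L = L_ref − 20·log₁₀(r/r_ref), then add intensities.
diesel generator: 86.9 − 20·log₁₀(24.7/2.6) = 86.9 − 19.55 = 67.35 dB.
cooling tower: 91.7 − 20·log₁₀(29.6/2.5) = 91.7 − 21.47 = 70.23 dB.
conveyor drive: 85.5 − 20·log₁₀(4.2/1.5) = 85.5 − 8.94 = 76.56 dB.
grinder: 88.0 − 20·log₁₀(59.6/4.3) = 88.0 − 22.84 = 65.16 dB.
Σ 10^(L/10) = 6.452e+07 → L_total = 10·log₁₀(6.452e+07) = 78.10 dB.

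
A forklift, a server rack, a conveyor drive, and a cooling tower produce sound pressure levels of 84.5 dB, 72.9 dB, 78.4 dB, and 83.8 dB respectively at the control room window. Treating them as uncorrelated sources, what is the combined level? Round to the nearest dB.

88 dB

Incoherent sources combine by intensity addition: L_total = 10·log₁₀(Σ 10^(L_i/10)).
Σ 10^(L/10) = 10^(84.5/10) + 10^(72.9/10) + 10^(78.4/10) + 10^(83.8/10) = 6.104e+08.
L_total = 10·log₁₀(6.104e+08) = 87.86 dB.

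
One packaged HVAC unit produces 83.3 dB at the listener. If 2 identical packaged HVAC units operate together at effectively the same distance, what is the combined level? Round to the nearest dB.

86 dB

N identical incoherent sources raise the level by 10·log₁₀ N.
L_total = 83.3 + 10·log₁₀(2) = 83.3 + 3.010 = 86.31 dB.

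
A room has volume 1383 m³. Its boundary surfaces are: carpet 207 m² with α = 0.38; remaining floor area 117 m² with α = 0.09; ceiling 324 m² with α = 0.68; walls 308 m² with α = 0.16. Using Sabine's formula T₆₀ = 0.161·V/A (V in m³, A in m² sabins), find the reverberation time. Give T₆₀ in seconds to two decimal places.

Total absorption A = 207·0.38 + 117·0.09 + 324·0.68 + 308·0.16 = 358.79 m² sabins.
T₆₀ = 0.161·V/A = 0.161·1383/358.79 = 0.621 s.

0.62 s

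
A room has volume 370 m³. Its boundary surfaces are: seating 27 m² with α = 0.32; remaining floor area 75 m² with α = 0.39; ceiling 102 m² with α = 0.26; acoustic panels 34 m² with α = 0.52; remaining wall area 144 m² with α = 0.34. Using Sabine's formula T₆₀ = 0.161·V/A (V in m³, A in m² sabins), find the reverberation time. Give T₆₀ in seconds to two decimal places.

Summing Sᵢαᵢ: 27·0.32 + 75·0.39 + 102·0.26 + 34·0.52 + 144·0.34 = 131.05 m².
T₆₀ = 0.161 × 370 / 131.05 = 0.455 s.

0.45 s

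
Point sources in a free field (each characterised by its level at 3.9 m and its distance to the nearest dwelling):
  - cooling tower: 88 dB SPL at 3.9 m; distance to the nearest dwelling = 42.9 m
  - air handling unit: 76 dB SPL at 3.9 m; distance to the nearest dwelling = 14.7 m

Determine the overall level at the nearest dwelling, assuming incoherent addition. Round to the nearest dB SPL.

Propagate each source to the receiver with L = L_ref − 20·log₁₀(r/r_ref), then add intensities.
cooling tower: 88 − 20·log₁₀(42.9/3.9) = 88 − 20.83 = 67.17 dB SPL.
air handling unit: 76 − 20·log₁₀(14.7/3.9) = 76 − 11.53 = 64.47 dB SPL.
Σ 10^(L/10) = 8.017e+06 → L_total = 10·log₁₀(8.017e+06) = 69.04 dB SPL.

69 dB SPL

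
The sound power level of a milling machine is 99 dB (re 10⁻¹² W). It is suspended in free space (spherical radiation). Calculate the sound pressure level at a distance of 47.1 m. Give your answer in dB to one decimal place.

54.5 dB

L_p = L_w − 10·log₁₀(4π·r²) with r = 47.1 m.
4π·r² = 2.788e+04 m², 10·log₁₀ of that is 44.453 dB.
L_p = 99 − 44.453 = 54.55 dB.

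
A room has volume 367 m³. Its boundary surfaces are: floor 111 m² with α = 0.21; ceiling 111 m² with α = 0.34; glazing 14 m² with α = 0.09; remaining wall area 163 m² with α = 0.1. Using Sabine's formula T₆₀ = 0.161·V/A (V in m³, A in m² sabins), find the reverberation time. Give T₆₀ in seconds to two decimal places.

0.75 s

Summing Sᵢαᵢ: 111·0.21 + 111·0.34 + 14·0.09 + 163·0.1 = 78.61 m².
T₆₀ = 0.161·V/A = 0.161·367/78.61 = 0.752 s.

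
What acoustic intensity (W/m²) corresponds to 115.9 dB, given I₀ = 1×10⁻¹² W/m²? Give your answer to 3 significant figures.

0.389 W/m²

L = 10·log₁₀(I/I₀) ⇒ I = I₀·10^(L/10) = 10⁻¹² × 10^11.59.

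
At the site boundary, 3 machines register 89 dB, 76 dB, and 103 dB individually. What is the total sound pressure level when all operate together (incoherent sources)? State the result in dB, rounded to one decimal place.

103.2 dB

For uncorrelated sources the intensities add, so convert each level to linear form, sum, and take 10·log₁₀ of the total.
Σ 10^(L/10) = 10^(89/10) + 10^(76/10) + 10^(103/10) = 2.079e+10.
L_total = 10·log₁₀(2.079e+10) = 103.18 dB.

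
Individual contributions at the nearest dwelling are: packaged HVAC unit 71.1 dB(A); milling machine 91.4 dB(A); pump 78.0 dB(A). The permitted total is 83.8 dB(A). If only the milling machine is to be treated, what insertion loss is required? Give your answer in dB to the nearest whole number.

9 dB

Everything except the milling machine sums to 10^(71.1/10) + 10^(78.0/10) = 7.598e+07 in linear terms, 78.81 dB(A).
To meet 83.8 dB(A) overall, the treated milling machine may contribute at most 10^(83.8/10) − 7.598e+07 = 1.639e+08, i.e. 82.15 dB(A).
So the milling machine must be reduced from 91.4 to 82.15 dB(A): IL = 9.25 dB.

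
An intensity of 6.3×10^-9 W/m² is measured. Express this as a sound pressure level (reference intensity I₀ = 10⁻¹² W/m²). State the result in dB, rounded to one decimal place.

Dividing by I₀ shifts the exponent by 12: I/I₀ = 6.3×10^3.
L = 10·(0.7993 + 3) = 37.99 dB.

38.0 dB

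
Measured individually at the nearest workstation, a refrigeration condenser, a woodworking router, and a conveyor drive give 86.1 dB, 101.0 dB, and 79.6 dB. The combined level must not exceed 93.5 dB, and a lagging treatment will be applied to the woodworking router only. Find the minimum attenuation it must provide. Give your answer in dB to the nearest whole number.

9 dB

The untreated sources together contribute 10^(86.1/10) + 10^(79.6/10) = 4.986e+08, i.e. 86.98 dB.
The limit corresponds to 10^(93.5/10) = 2.239e+09; subtracting the fixed part leaves 1.740e+09 for the woodworking router, i.e. 92.41 dB.
Required insertion loss = 101.0 − 92.41 = 8.59 dB.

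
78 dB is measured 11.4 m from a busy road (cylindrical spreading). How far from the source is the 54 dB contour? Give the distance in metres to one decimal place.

For a line source L₁ − L₂ = 10·log₁₀(r₂/r₁), so r₂ = r₁·10^((L₁−L₂)/10).
r₂ = 11.4·10^((78−54)/10) = 11.4·10^(24.0/10) = 2863.55 m.

2863.6 m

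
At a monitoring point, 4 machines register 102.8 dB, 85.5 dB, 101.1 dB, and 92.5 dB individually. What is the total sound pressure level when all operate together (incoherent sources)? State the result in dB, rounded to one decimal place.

105.3 dB

For uncorrelated sources the intensities add, so convert each level to linear form, sum, and take 10·log₁₀ of the total.
Σ 10^(L/10) = 10^(102.8/10) + 10^(85.5/10) + 10^(101.1/10) + 10^(92.5/10) = 3.407e+10.
L_total = 10·log₁₀(3.407e+10) = 105.32 dB.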